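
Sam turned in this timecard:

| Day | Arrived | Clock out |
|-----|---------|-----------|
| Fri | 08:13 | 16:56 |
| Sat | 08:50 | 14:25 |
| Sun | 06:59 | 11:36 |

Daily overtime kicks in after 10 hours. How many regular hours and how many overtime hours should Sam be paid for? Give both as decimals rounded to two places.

Fri: 08:13–16:56 = 8 h 43 min
Sat: 08:50–14:25 = 5 h 35 min
Sun: 06:59–11:36 = 4 h 37 min
Fri reg 8 h 43 min / OT 0 h 0 min; Sat reg 5 h 35 min / OT 0 h 0 min; Sun reg 4 h 37 min / OT 0 h 0 min.
Totals: regular 18 h 55 min, overtime 0 h 0 min.

Regular 18.92 hours, overtime 0.00 hours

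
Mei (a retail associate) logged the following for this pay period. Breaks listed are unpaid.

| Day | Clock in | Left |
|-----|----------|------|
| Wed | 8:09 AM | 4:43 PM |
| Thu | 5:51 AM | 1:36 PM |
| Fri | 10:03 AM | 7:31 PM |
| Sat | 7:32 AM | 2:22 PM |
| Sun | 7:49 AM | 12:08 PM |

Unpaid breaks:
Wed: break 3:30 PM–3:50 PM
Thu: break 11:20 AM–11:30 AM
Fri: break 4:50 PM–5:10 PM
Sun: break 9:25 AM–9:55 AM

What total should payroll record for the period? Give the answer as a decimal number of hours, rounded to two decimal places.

Wed: 8:09 AM–4:43 PM = 8 h 34 min; less 20 min break → 8 h 14 min
Thu: 5:51 AM–1:36 PM = 7 h 45 min; less 10 min break → 7 h 35 min
Fri: 10:03 AM–7:31 PM = 9 h 28 min; less 20 min break → 9 h 8 min
Sat: 7:32 AM–2:22 PM = 6 h 50 min
Sun: 7:49 AM–12:08 PM = 4 h 19 min; less 30 min break → 3 h 49 min
Total: 8 h 14 min + 7 h 35 min + 9 h 8 min + 6 h 50 min + 3 h 49 min = 35 h 36 min.

35.60 hours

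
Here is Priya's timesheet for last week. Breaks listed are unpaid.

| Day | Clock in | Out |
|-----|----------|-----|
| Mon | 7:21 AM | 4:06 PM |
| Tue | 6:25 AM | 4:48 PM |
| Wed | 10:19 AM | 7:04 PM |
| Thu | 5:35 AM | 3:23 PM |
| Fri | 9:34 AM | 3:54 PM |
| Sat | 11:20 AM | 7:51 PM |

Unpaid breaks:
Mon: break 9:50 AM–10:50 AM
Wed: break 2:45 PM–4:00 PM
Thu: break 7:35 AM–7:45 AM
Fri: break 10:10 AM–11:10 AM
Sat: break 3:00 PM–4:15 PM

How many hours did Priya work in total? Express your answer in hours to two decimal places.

47.87 hours

Mon: 7:21 AM–4:06 PM = 8 h 45 min; less 60 min break → 7 h 45 min
Tue: 6:25 AM–4:48 PM = 10 h 23 min
Wed: 10:19 AM–7:04 PM = 8 h 45 min; less 75 min break → 7 h 30 min
Thu: 5:35 AM–3:23 PM = 9 h 48 min; less 10 min break → 9 h 38 min
Fri: 9:34 AM–3:54 PM = 6 h 20 min; less 60 min break → 5 h 20 min
Sat: 11:20 AM–7:51 PM = 8 h 31 min; less 75 min break → 7 h 16 min
Total: 7 h 45 min + 10 h 23 min + 7 h 30 min + 9 h 38 min + 5 h 20 min + 7 h 16 min = 47 h 52 min.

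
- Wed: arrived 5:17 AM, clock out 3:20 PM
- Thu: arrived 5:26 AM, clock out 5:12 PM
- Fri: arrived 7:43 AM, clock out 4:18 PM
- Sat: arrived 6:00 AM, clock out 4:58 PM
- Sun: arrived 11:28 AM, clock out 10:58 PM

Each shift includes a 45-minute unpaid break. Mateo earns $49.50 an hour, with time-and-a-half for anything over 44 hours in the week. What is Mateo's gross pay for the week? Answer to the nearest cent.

$2557.91

Wed: 5:17 AM–3:20 PM = 10 h 3 min; less 45 min break → 9 h 18 min
Thu: 5:26 AM–5:12 PM = 11 h 46 min; less 45 min break → 11 h 1 min
Fri: 7:43 AM–4:18 PM = 8 h 35 min; less 45 min break → 7 h 50 min
Sat: 6:00 AM–4:58 PM = 10 h 58 min; less 45 min break → 10 h 13 min
Sun: 11:28 AM–10:58 PM = 11 h 30 min; less 45 min break → 10 h 45 min
Total worked: 49 h 7 min = 2947 min.
Regular 44 h 0 min = 2640 min at $49.50/h; overtime 5 h 7 min = 307 min at $74.25/h.
Pay = (2640 × $49.50 + 307 × $74.25) ÷ 60 = $2557.91.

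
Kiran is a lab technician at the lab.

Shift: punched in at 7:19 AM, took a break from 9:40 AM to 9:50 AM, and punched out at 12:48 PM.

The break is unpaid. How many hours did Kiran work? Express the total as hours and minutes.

Shift: 7:19 AM–12:48 PM = 5 h 29 min; less 10 min break → 5 h 19 min

5 h 19 min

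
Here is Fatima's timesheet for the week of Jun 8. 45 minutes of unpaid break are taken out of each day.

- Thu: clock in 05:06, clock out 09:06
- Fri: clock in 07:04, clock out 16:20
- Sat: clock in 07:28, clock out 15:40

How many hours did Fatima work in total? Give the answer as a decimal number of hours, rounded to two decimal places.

19.22 hours

Thu: 05:06–09:06 = 4 h 0 min; less 45 min break → 3 h 15 min
Fri: 07:04–16:20 = 9 h 16 min; less 45 min break → 8 h 31 min
Sat: 07:28–15:40 = 8 h 12 min; less 45 min break → 7 h 27 min
Total: 3 h 15 min + 8 h 31 min + 7 h 27 min = 19 h 13 min.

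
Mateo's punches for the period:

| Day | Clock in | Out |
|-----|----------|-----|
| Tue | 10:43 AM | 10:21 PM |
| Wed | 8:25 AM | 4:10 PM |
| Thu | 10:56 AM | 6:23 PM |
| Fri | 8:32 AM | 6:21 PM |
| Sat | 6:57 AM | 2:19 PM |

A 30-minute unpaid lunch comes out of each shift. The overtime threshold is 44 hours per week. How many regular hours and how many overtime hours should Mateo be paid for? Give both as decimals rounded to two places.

Regular 41.52 hours, overtime 0.00 hours

Tue: 10:43 AM–10:21 PM = 11 h 38 min; less 30 min break → 11 h 8 min
Wed: 8:25 AM–4:10 PM = 7 h 45 min; less 30 min break → 7 h 15 min
Thu: 10:56 AM–6:23 PM = 7 h 27 min; less 30 min break → 6 h 57 min
Fri: 8:32 AM–6:21 PM = 9 h 49 min; less 30 min break → 9 h 19 min
Sat: 6:57 AM–2:19 PM = 7 h 22 min; less 30 min break → 6 h 52 min
Total worked: 41 h 31 min = 41.52 h.
Threshold 44 h → overtime 0 h 0 min, regular 41 h 31 min.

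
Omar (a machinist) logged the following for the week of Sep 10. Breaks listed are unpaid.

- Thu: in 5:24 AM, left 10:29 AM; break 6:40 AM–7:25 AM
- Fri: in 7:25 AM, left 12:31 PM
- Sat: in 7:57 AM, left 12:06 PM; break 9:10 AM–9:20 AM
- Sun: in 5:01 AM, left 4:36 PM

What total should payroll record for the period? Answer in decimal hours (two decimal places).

Thu: 5:24 AM–10:29 AM = 5 h 5 min; less 45 min break → 4 h 20 min
Fri: 7:25 AM–12:31 PM = 5 h 6 min
Sat: 7:57 AM–12:06 PM = 4 h 9 min; less 10 min break → 3 h 59 min
Sun: 5:01 AM–4:36 PM = 11 h 35 min
Total: 4 h 20 min + 5 h 6 min + 3 h 59 min + 11 h 35 min = 25 h 0 min.

25.00 hours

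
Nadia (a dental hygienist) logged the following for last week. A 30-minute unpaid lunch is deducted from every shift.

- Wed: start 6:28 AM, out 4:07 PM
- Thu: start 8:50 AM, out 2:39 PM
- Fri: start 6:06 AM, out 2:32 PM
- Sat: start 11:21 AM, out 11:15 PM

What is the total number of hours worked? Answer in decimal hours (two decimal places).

Wed: 6:28 AM–4:07 PM = 9 h 39 min; less 30 min break → 9 h 9 min
Thu: 8:50 AM–2:39 PM = 5 h 49 min; less 30 min break → 5 h 19 min
Fri: 6:06 AM–2:32 PM = 8 h 26 min; less 30 min break → 7 h 56 min
Sat: 11:21 AM–11:15 PM = 11 h 54 min; less 30 min break → 11 h 24 min
Total: 9 h 9 min + 5 h 19 min + 7 h 56 min + 11 h 24 min = 33 h 48 min.

33.80 hours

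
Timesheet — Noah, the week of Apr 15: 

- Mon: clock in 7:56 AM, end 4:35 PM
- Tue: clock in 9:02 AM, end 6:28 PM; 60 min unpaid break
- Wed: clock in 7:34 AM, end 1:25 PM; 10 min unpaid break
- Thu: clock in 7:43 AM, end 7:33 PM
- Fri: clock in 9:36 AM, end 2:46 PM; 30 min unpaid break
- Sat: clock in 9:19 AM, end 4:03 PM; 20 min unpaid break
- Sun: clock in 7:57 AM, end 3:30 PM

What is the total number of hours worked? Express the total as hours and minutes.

53 h 13 min

Mon: 7:56 AM–4:35 PM = 8 h 39 min
Tue: 9:02 AM–6:28 PM = 9 h 26 min; less 60 min break → 8 h 26 min
Wed: 7:34 AM–1:25 PM = 5 h 51 min; less 10 min break → 5 h 41 min
Thu: 7:43 AM–7:33 PM = 11 h 50 min
Fri: 9:36 AM–2:46 PM = 5 h 10 min; less 30 min break → 4 h 40 min
Sat: 9:19 AM–4:03 PM = 6 h 44 min; less 20 min break → 6 h 24 min
Sun: 7:57 AM–3:30 PM = 7 h 33 min
Total: 8 h 39 min + 8 h 26 min + 5 h 41 min + 11 h 50 min + 4 h 40 min + 6 h 24 min + 7 h 33 min = 53 h 13 min.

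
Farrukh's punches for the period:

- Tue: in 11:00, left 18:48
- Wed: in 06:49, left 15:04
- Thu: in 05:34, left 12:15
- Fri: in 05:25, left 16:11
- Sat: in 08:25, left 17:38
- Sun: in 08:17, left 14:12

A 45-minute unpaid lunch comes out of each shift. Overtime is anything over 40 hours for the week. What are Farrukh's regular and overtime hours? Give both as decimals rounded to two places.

Regular 40.00 hours, overtime 4.13 hours

Tue: 11:00–18:48 = 7 h 48 min; less 45 min break → 7 h 3 min
Wed: 06:49–15:04 = 8 h 15 min; less 45 min break → 7 h 30 min
Thu: 05:34–12:15 = 6 h 41 min; less 45 min break → 5 h 56 min
Fri: 05:25–16:11 = 10 h 46 min; less 45 min break → 10 h 1 min
Sat: 08:25–17:38 = 9 h 13 min; less 45 min break → 8 h 28 min
Sun: 08:17–14:12 = 5 h 55 min; less 45 min break → 5 h 10 min
Total worked: 44 h 8 min = 44.13 h.
Threshold 40 h → overtime 4 h 8 min, regular 40 h 0 min.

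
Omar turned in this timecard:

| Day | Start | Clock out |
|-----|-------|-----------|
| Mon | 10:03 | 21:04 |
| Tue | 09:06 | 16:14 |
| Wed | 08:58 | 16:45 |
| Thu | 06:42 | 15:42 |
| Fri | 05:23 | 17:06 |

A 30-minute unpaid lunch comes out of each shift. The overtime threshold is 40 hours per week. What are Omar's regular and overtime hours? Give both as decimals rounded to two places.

Regular 40.00 hours, overtime 4.15 hours

Mon: 10:03–21:04 = 11 h 1 min; less 30 min break → 10 h 31 min
Tue: 09:06–16:14 = 7 h 8 min; less 30 min break → 6 h 38 min
Wed: 08:58–16:45 = 7 h 47 min; less 30 min break → 7 h 17 min
Thu: 06:42–15:42 = 9 h 0 min; less 30 min break → 8 h 30 min
Fri: 05:23–17:06 = 11 h 43 min; less 30 min break → 11 h 13 min
Total worked: 44 h 9 min = 44.15 h.
Threshold 40 h → overtime 4 h 9 min, regular 40 h 0 min.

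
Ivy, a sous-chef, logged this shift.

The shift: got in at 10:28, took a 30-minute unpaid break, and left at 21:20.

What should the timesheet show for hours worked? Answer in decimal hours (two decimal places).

The shift: 10:28–21:20 = 10 h 52 min; less 30 min break → 10 h 22 min

10.37 hours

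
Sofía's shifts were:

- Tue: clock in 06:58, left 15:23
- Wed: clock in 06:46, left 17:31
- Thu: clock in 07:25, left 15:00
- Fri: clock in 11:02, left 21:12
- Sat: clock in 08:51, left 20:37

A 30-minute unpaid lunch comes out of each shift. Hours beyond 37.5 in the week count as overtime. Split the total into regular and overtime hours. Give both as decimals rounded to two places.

Regular 37.50 hours, overtime 8.68 hours

Tue: 06:58–15:23 = 8 h 25 min; less 30 min break → 7 h 55 min
Wed: 06:46–17:31 = 10 h 45 min; less 30 min break → 10 h 15 min
Thu: 07:25–15:00 = 7 h 35 min; less 30 min break → 7 h 5 min
Fri: 11:02–21:12 = 10 h 10 min; less 30 min break → 9 h 40 min
Sat: 08:51–20:37 = 11 h 46 min; less 30 min break → 11 h 16 min
Total worked: 46 h 11 min = 46.18 h.
Threshold 37.5 h → overtime 8 h 41 min, regular 37 h 30 min.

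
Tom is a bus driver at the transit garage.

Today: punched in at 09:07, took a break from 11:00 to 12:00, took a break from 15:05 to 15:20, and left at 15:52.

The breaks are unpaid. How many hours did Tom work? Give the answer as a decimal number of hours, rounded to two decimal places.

5.50 hours

Today: 09:07–15:52 = 6 h 45 min; less 75 min break → 5 h 30 min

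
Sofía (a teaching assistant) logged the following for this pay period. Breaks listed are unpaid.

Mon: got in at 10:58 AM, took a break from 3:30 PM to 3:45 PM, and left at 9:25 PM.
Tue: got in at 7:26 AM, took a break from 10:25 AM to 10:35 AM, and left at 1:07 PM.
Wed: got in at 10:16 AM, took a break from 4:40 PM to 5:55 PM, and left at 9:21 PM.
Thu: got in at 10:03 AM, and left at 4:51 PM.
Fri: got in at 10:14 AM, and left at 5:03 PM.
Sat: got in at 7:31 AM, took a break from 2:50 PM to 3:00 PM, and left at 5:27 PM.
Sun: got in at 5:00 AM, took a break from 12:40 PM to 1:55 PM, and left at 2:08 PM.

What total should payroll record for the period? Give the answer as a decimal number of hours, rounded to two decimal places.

Mon: 10:58 AM–9:25 PM = 10 h 27 min; less 15 min break → 10 h 12 min
Tue: 7:26 AM–1:07 PM = 5 h 41 min; less 10 min break → 5 h 31 min
Wed: 10:16 AM–9:21 PM = 11 h 5 min; less 75 min break → 9 h 50 min
Thu: 10:03 AM–4:51 PM = 6 h 48 min
Fri: 10:14 AM–5:03 PM = 6 h 49 min
Sat: 7:31 AM–5:27 PM = 9 h 56 min; less 10 min break → 9 h 46 min
Sun: 5:00 AM–2:08 PM = 9 h 8 min; less 75 min break → 7 h 53 min
Total: 10 h 12 min + 5 h 31 min + 9 h 50 min + 6 h 48 min + 6 h 49 min + 9 h 46 min + 7 h 53 min = 56 h 49 min.

56.82 hours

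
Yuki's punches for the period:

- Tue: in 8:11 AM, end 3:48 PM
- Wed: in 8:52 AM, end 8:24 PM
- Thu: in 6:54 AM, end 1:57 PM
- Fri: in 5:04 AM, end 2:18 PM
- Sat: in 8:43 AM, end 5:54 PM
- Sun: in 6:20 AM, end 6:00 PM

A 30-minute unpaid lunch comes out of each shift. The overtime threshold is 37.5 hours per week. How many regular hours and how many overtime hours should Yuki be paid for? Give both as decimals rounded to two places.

Tue: 8:11 AM–3:48 PM = 7 h 37 min; less 30 min break → 7 h 7 min
Wed: 8:52 AM–8:24 PM = 11 h 32 min; less 30 min break → 11 h 2 min
Thu: 6:54 AM–1:57 PM = 7 h 3 min; less 30 min break → 6 h 33 min
Fri: 5:04 AM–2:18 PM = 9 h 14 min; less 30 min break → 8 h 44 min
Sat: 8:43 AM–5:54 PM = 9 h 11 min; less 30 min break → 8 h 41 min
Sun: 6:20 AM–6:00 PM = 11 h 40 min; less 30 min break → 11 h 10 min
Total worked: 53 h 17 min = 53.28 h.
Threshold 37.5 h → overtime 15 h 47 min, regular 37 h 30 min.

Regular 37.50 hours, overtime 15.78 hours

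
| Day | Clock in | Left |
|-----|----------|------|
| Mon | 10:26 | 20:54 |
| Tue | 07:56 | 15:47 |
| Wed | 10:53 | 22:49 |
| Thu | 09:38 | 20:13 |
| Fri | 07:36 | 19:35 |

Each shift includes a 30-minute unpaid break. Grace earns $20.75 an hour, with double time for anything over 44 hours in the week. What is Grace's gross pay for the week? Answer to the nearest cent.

Mon: 10:26–20:54 = 10 h 28 min; less 30 min break → 9 h 58 min
Tue: 07:56–15:47 = 7 h 51 min; less 30 min break → 7 h 21 min
Wed: 10:53–22:49 = 11 h 56 min; less 30 min break → 11 h 26 min
Thu: 09:38–20:13 = 10 h 35 min; less 30 min break → 10 h 5 min
Fri: 07:36–19:35 = 11 h 59 min; less 30 min break → 11 h 29 min
Total worked: 50 h 19 min = 3019 min.
Regular 44 h 0 min = 2640 min at $20.75/h; overtime 6 h 19 min = 379 min at $41.50/h.
Pay = (2640 × $20.75 + 379 × $41.50) ÷ 60 = $1175.14.

$1175.14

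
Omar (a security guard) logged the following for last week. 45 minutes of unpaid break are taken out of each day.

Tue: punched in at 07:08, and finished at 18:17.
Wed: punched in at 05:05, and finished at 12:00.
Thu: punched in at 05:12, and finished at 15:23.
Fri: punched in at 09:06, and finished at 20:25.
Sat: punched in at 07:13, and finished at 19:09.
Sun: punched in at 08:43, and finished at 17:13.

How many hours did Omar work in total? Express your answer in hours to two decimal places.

Tue: 07:08–18:17 = 11 h 9 min; less 45 min break → 10 h 24 min
Wed: 05:05–12:00 = 6 h 55 min; less 45 min break → 6 h 10 min
Thu: 05:12–15:23 = 10 h 11 min; less 45 min break → 9 h 26 min
Fri: 09:06–20:25 = 11 h 19 min; less 45 min break → 10 h 34 min
Sat: 07:13–19:09 = 11 h 56 min; less 45 min break → 11 h 11 min
Sun: 08:43–17:13 = 8 h 30 min; less 45 min break → 7 h 45 min
Total: 10 h 24 min + 6 h 10 min + 9 h 26 min + 10 h 34 min + 11 h 11 min + 7 h 45 min = 55 h 30 min.

55.50 hours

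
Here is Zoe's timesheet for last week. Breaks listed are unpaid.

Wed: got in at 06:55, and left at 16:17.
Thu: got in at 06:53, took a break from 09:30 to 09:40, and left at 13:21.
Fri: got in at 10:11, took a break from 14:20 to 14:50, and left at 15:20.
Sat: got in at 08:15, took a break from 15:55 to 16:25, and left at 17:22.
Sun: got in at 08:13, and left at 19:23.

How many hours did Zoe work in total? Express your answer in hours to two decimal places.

Wed: 06:55–16:17 = 9 h 22 min
Thu: 06:53–13:21 = 6 h 28 min; less 10 min break → 6 h 18 min
Fri: 10:11–15:20 = 5 h 9 min; less 30 min break → 4 h 39 min
Sat: 08:15–17:22 = 9 h 7 min; less 30 min break → 8 h 37 min
Sun: 08:13–19:23 = 11 h 10 min
Total: 9 h 22 min + 6 h 18 min + 4 h 39 min + 8 h 37 min + 11 h 10 min = 40 h 6 min.

40.10 hours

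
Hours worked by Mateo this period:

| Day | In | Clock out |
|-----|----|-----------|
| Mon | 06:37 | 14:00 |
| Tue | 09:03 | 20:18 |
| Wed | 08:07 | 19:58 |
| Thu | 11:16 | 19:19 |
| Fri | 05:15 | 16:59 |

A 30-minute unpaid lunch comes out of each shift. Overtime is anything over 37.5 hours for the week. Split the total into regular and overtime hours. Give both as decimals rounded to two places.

Mon: 06:37–14:00 = 7 h 23 min; less 30 min break → 6 h 53 min
Tue: 09:03–20:18 = 11 h 15 min; less 30 min break → 10 h 45 min
Wed: 08:07–19:58 = 11 h 51 min; less 30 min break → 11 h 21 min
Thu: 11:16–19:19 = 8 h 3 min; less 30 min break → 7 h 33 min
Fri: 05:15–16:59 = 11 h 44 min; less 30 min break → 11 h 14 min
Total worked: 47 h 46 min = 47.77 h.
Threshold 37.5 h → overtime 10 h 16 min, regular 37 h 30 min.

Regular 37.50 hours, overtime 10.27 hours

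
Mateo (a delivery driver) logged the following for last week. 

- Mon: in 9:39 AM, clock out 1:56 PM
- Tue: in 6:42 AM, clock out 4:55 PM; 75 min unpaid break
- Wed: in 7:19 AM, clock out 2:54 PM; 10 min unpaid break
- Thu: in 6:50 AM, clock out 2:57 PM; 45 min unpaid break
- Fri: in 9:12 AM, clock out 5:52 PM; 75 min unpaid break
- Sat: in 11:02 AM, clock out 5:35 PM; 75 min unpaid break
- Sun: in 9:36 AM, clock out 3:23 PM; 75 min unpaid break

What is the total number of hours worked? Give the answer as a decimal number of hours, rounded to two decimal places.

Mon: 9:39 AM–1:56 PM = 4 h 17 min
Tue: 6:42 AM–4:55 PM = 10 h 13 min; less 75 min break → 8 h 58 min
Wed: 7:19 AM–2:54 PM = 7 h 35 min; less 10 min break → 7 h 25 min
Thu: 6:50 AM–2:57 PM = 8 h 7 min; less 45 min break → 7 h 22 min
Fri: 9:12 AM–5:52 PM = 8 h 40 min; less 75 min break → 7 h 25 min
Sat: 11:02 AM–5:35 PM = 6 h 33 min; less 75 min break → 5 h 18 min
Sun: 9:36 AM–3:23 PM = 5 h 47 min; less 75 min break → 4 h 32 min
Total: 4 h 17 min + 8 h 58 min + 7 h 25 min + 7 h 22 min + 7 h 25 min + 5 h 18 min + 4 h 32 min = 45 h 17 min.

45.28 hours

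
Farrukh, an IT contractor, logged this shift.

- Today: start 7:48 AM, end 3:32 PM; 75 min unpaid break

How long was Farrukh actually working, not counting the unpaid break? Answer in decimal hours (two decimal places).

6.48 hours

Today: 7:48 AM–3:32 PM = 7 h 44 min; less 75 min break → 6 h 29 min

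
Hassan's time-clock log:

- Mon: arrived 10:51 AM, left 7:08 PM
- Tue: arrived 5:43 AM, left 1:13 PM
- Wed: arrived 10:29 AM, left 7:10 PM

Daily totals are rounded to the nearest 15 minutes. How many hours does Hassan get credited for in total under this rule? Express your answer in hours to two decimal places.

24.50 hours

Mon: 10:51 AM–7:08 PM = 8 h 17 min → rounds to 8 h 15 min
Tue: 5:43 AM–1:13 PM = 7 h 30 min → rounds to 7 h 30 min
Wed: 10:29 AM–7:10 PM = 8 h 41 min → rounds to 8 h 45 min
Total credited: 24 h 30 min.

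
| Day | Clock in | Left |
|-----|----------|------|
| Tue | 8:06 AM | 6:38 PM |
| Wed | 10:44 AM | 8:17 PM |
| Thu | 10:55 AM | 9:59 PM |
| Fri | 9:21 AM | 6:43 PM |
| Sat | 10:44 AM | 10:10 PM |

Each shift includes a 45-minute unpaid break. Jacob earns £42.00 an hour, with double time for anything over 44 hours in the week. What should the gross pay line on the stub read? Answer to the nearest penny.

£2200.80

Tue: 8:06 AM–6:38 PM = 10 h 32 min; less 45 min break → 9 h 47 min
Wed: 10:44 AM–8:17 PM = 9 h 33 min; less 45 min break → 8 h 48 min
Thu: 10:55 AM–9:59 PM = 11 h 4 min; less 45 min break → 10 h 19 min
Fri: 9:21 AM–6:43 PM = 9 h 22 min; less 45 min break → 8 h 37 min
Sat: 10:44 AM–10:10 PM = 11 h 26 min; less 45 min break → 10 h 41 min
Total worked: 48 h 12 min = 2892 min.
Regular 44 h 0 min = 2640 min at £42.00/h; overtime 4 h 12 min = 252 min at £84.00/h.
Pay = (2640 × £42.00 + 252 × £84.00) ÷ 60 = £2200.80.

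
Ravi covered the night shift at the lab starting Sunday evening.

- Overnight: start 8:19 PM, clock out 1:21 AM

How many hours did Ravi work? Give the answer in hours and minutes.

Overnight: 8:19 PM → midnight = 3 h 41 min; midnight → 1:21 AM = 1 h 21 min; span 5 h 2 min

5 h 2 min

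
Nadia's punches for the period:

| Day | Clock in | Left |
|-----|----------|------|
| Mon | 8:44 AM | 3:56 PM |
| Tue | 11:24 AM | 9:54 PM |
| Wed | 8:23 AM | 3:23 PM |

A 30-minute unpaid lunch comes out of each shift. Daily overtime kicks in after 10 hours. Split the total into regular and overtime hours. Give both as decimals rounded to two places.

Regular 23.20 hours, overtime 0.00 hours

Mon: 8:44 AM–3:56 PM = 7 h 12 min; less 30 min break → 6 h 42 min
Tue: 11:24 AM–9:54 PM = 10 h 30 min; less 30 min break → 10 h 0 min
Wed: 8:23 AM–3:23 PM = 7 h 0 min; less 30 min break → 6 h 30 min
Mon reg 6 h 42 min / OT 0 h 0 min; Tue reg 10 h 0 min / OT 0 h 0 min; Wed reg 6 h 30 min / OT 0 h 0 min.
Totals: regular 23 h 12 min, overtime 0 h 0 min.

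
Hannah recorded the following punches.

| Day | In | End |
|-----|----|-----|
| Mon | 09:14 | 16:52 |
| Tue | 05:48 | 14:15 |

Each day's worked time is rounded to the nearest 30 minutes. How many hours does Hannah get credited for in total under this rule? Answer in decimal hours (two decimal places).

Mon: 09:14–16:52 = 7 h 38 min → rounds to 7 h 30 min
Tue: 05:48–14:15 = 8 h 27 min → rounds to 8 h 30 min
Total credited: 16 h 0 min.

16.00 hours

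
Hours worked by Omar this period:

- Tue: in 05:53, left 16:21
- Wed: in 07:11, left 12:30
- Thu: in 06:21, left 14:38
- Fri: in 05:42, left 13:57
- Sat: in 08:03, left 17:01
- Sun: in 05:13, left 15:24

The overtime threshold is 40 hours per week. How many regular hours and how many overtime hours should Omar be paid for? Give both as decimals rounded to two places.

Tue: 05:53–16:21 = 10 h 28 min
Wed: 07:11–12:30 = 5 h 19 min
Thu: 06:21–14:38 = 8 h 17 min
Fri: 05:42–13:57 = 8 h 15 min
Sat: 08:03–17:01 = 8 h 58 min
Sun: 05:13–15:24 = 10 h 11 min
Total worked: 51 h 28 min = 51.47 h.
Threshold 40 h → overtime 11 h 28 min, regular 40 h 0 min.

Regular 40.00 hours, overtime 11.47 hours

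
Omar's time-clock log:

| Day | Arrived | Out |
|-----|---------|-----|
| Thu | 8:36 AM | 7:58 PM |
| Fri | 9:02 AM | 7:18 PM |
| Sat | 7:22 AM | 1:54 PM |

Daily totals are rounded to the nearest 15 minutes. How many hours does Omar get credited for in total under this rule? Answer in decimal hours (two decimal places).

28.00 hours

Thu: 8:36 AM–7:58 PM = 11 h 22 min → rounds to 11 h 15 min
Fri: 9:02 AM–7:18 PM = 10 h 16 min → rounds to 10 h 15 min
Sat: 7:22 AM–1:54 PM = 6 h 32 min → rounds to 6 h 30 min
Total credited: 28 h 0 min.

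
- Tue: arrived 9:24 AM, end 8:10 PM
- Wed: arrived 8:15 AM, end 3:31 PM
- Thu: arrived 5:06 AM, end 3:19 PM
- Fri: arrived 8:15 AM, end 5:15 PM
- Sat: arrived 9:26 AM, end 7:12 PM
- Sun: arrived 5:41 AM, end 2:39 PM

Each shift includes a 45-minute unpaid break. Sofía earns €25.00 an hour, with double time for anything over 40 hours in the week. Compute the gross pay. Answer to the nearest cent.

Tue: 9:24 AM–8:10 PM = 10 h 46 min; less 45 min break → 10 h 1 min
Wed: 8:15 AM–3:31 PM = 7 h 16 min; less 45 min break → 6 h 31 min
Thu: 5:06 AM–3:19 PM = 10 h 13 min; less 45 min break → 9 h 28 min
Fri: 8:15 AM–5:15 PM = 9 h 0 min; less 45 min break → 8 h 15 min
Sat: 9:26 AM–7:12 PM = 9 h 46 min; less 45 min break → 9 h 1 min
Sun: 5:41 AM–2:39 PM = 8 h 58 min; less 45 min break → 8 h 13 min
Total worked: 51 h 29 min = 3089 min.
Regular 40 h 0 min = 2400 min at €25.00/h; overtime 11 h 29 min = 689 min at €50.00/h.
Pay = (2400 × €25.00 + 689 × €50.00) ÷ 60 = €1574.17.

€1574.17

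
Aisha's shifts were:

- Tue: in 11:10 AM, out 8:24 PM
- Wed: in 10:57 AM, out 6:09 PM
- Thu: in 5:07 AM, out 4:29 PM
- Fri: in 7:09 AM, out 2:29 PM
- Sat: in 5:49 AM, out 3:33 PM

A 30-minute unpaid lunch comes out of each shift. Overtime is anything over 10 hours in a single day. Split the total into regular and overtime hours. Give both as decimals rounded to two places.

Tue: 11:10 AM–8:24 PM = 9 h 14 min; less 30 min break → 8 h 44 min
Wed: 10:57 AM–6:09 PM = 7 h 12 min; less 30 min break → 6 h 42 min
Thu: 5:07 AM–4:29 PM = 11 h 22 min; less 30 min break → 10 h 52 min
Fri: 7:09 AM–2:29 PM = 7 h 20 min; less 30 min break → 6 h 50 min
Sat: 5:49 AM–3:33 PM = 9 h 44 min; less 30 min break → 9 h 14 min
Tue reg 8 h 44 min / OT 0 h 0 min; Wed reg 6 h 42 min / OT 0 h 0 min; Thu reg 10 h 0 min / OT 0 h 52 min; Fri reg 6 h 50 min / OT 0 h 0 min; Sat reg 9 h 14 min / OT 0 h 0 min.
Totals: regular 41 h 30 min, overtime 0 h 52 min.

Regular 41.50 hours, overtime 0.87 hours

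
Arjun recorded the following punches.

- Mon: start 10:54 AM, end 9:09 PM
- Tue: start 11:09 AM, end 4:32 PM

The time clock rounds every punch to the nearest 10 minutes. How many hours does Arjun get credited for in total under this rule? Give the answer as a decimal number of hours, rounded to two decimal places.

Mon: in 10:54 AM→10:50 AM, out 9:09 PM→9:10 PM; 10 h 20 min
Tue: in 11:09 AM→11:10 AM, out 4:32 PM→4:30 PM; 5 h 20 min
Total credited: 15 h 40 min.

15.67 hours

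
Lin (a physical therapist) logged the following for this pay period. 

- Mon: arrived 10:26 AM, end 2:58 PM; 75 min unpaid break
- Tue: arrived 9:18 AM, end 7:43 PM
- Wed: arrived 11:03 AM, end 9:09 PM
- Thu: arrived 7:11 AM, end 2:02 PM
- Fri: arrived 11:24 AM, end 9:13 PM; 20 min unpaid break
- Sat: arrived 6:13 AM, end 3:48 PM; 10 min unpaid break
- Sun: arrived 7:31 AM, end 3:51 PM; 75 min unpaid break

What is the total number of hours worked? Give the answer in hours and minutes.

Mon: 10:26 AM–2:58 PM = 4 h 32 min; less 75 min break → 3 h 17 min
Tue: 9:18 AM–7:43 PM = 10 h 25 min
Wed: 11:03 AM–9:09 PM = 10 h 6 min
Thu: 7:11 AM–2:02 PM = 6 h 51 min
Fri: 11:24 AM–9:13 PM = 9 h 49 min; less 20 min break → 9 h 29 min
Sat: 6:13 AM–3:48 PM = 9 h 35 min; less 10 min break → 9 h 25 min
Sun: 7:31 AM–3:51 PM = 8 h 20 min; less 75 min break → 7 h 5 min
Total: 3 h 17 min + 10 h 25 min + 10 h 6 min + 6 h 51 min + 9 h 29 min + 9 h 25 min + 7 h 5 min = 56 h 38 min.

56 h 38 min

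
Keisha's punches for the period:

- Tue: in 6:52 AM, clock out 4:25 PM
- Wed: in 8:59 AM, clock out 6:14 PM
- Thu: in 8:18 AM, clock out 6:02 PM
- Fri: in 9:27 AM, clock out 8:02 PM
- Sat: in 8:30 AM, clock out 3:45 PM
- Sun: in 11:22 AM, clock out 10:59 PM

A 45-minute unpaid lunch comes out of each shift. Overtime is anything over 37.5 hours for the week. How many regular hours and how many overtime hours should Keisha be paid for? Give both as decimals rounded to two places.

Tue: 6:52 AM–4:25 PM = 9 h 33 min; less 45 min break → 8 h 48 min
Wed: 8:59 AM–6:14 PM = 9 h 15 min; less 45 min break → 8 h 30 min
Thu: 8:18 AM–6:02 PM = 9 h 44 min; less 45 min break → 8 h 59 min
Fri: 9:27 AM–8:02 PM = 10 h 35 min; less 45 min break → 9 h 50 min
Sat: 8:30 AM–3:45 PM = 7 h 15 min; less 45 min break → 6 h 30 min
Sun: 11:22 AM–10:59 PM = 11 h 37 min; less 45 min break → 10 h 52 min
Total worked: 53 h 29 min = 53.48 h.
Threshold 37.5 h → overtime 15 h 59 min, regular 37 h 30 min.

Regular 37.50 hours, overtime 15.98 hours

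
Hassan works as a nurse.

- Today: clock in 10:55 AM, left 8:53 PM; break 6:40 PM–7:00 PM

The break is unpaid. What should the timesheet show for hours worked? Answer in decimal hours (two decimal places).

9.63 hours

Today: 10:55 AM–8:53 PM = 9 h 58 min; less 20 min break → 9 h 38 min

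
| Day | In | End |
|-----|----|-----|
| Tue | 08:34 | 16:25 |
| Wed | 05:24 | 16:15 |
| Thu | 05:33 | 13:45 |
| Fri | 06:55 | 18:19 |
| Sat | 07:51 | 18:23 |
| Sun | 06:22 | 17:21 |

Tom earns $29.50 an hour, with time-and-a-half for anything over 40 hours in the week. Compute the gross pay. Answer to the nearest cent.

$2056.89

Tue: 08:34–16:25 = 7 h 51 min
Wed: 05:24–16:15 = 10 h 51 min
Thu: 05:33–13:45 = 8 h 12 min
Fri: 06:55–18:19 = 11 h 24 min
Sat: 07:51–18:23 = 10 h 32 min
Sun: 06:22–17:21 = 10 h 59 min
Total worked: 59 h 49 min = 3589 min.
Regular 40 h 0 min = 2400 min at $29.50/h; overtime 19 h 49 min = 1189 min at $44.25/h.
Pay = (2400 × $29.50 + 1189 × $44.25) ÷ 60 = $2056.89.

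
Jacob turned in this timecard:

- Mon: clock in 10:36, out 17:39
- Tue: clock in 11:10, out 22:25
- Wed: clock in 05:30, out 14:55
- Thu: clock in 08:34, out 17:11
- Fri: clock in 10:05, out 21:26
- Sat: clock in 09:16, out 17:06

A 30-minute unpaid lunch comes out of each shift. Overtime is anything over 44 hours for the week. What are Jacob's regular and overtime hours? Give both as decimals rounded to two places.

Mon: 10:36–17:39 = 7 h 3 min; less 30 min break → 6 h 33 min
Tue: 11:10–22:25 = 11 h 15 min; less 30 min break → 10 h 45 min
Wed: 05:30–14:55 = 9 h 25 min; less 30 min break → 8 h 55 min
Thu: 08:34–17:11 = 8 h 37 min; less 30 min break → 8 h 7 min
Fri: 10:05–21:26 = 11 h 21 min; less 30 min break → 10 h 51 min
Sat: 09:16–17:06 = 7 h 50 min; less 30 min break → 7 h 20 min
Total worked: 52 h 31 min = 52.52 h.
Threshold 44 h → overtime 8 h 31 min, regular 44 h 0 min.

Regular 44.00 hours, overtime 8.52 hours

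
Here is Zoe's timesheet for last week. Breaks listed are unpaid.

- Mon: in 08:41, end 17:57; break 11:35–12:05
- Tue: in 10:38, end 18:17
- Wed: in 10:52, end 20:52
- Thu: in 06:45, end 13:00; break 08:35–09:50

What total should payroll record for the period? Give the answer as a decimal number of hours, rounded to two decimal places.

31.42 hours

Mon: 08:41–17:57 = 9 h 16 min; less 30 min break → 8 h 46 min
Tue: 10:38–18:17 = 7 h 39 min
Wed: 10:52–20:52 = 10 h 0 min
Thu: 06:45–13:00 = 6 h 15 min; less 75 min break → 5 h 0 min
Total: 8 h 46 min + 7 h 39 min + 10 h 0 min + 5 h 0 min = 31 h 25 min.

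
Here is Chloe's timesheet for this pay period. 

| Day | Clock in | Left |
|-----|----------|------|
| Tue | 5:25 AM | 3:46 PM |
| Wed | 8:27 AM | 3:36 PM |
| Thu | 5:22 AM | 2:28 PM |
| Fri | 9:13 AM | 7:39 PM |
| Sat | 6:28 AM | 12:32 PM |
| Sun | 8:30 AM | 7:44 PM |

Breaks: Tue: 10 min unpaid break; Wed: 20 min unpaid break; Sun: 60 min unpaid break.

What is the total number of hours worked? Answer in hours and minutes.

Tue: 5:25 AM–3:46 PM = 10 h 21 min; less 10 min break → 10 h 11 min
Wed: 8:27 AM–3:36 PM = 7 h 9 min; less 20 min break → 6 h 49 min
Thu: 5:22 AM–2:28 PM = 9 h 6 min
Fri: 9:13 AM–7:39 PM = 10 h 26 min
Sat: 6:28 AM–12:32 PM = 6 h 4 min
Sun: 8:30 AM–7:44 PM = 11 h 14 min; less 60 min break → 10 h 14 min
Total: 10 h 11 min + 6 h 49 min + 9 h 6 min + 10 h 26 min + 6 h 4 min + 10 h 14 min = 52 h 50 min.

52 h 50 min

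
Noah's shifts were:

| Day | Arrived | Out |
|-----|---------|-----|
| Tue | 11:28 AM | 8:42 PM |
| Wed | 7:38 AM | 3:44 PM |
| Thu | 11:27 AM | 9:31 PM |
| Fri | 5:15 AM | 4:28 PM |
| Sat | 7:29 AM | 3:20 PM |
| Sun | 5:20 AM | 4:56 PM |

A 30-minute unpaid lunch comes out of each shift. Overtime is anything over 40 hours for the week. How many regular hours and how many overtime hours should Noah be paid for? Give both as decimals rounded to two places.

Tue: 11:28 AM–8:42 PM = 9 h 14 min; less 30 min break → 8 h 44 min
Wed: 7:38 AM–3:44 PM = 8 h 6 min; less 30 min break → 7 h 36 min
Thu: 11:27 AM–9:31 PM = 10 h 4 min; less 30 min break → 9 h 34 min
Fri: 5:15 AM–4:28 PM = 11 h 13 min; less 30 min break → 10 h 43 min
Sat: 7:29 AM–3:20 PM = 7 h 51 min; less 30 min break → 7 h 21 min
Sun: 5:20 AM–4:56 PM = 11 h 36 min; less 30 min break → 11 h 6 min
Total worked: 55 h 4 min = 55.07 h.
Threshold 40 h → overtime 15 h 4 min, regular 40 h 0 min.

Regular 40.00 hours, overtime 15.07 hours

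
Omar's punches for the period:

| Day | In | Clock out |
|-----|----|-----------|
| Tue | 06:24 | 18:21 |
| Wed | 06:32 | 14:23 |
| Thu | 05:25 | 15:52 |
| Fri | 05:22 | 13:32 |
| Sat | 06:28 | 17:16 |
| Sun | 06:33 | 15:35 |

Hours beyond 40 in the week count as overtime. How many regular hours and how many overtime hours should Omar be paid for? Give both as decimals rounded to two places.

Tue: 06:24–18:21 = 11 h 57 min
Wed: 06:32–14:23 = 7 h 51 min
Thu: 05:25–15:52 = 10 h 27 min
Fri: 05:22–13:32 = 8 h 10 min
Sat: 06:28–17:16 = 10 h 48 min
Sun: 06:33–15:35 = 9 h 2 min
Total worked: 58 h 15 min = 58.25 h.
Threshold 40 h → overtime 18 h 15 min, regular 40 h 0 min.

Regular 40.00 hours, overtime 18.25 hours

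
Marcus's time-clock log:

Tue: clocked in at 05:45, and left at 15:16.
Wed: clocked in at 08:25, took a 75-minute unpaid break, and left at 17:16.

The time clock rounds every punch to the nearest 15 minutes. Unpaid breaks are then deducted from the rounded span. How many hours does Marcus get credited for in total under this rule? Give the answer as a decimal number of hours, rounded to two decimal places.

Tue: in 05:45→05:45, out 15:16→15:15; 9 h 30 min
Wed: in 08:25→08:30, out 17:16→17:15; 8 h 45 min − 75 min = 7 h 30 min
Total credited: 17 h 0 min.

17.00 hours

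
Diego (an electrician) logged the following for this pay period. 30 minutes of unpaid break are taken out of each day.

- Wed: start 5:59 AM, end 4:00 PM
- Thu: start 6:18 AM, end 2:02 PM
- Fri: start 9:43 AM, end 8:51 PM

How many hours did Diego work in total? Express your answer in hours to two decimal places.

27.38 hours

Wed: 5:59 AM–4:00 PM = 10 h 1 min; less 30 min break → 9 h 31 min
Thu: 6:18 AM–2:02 PM = 7 h 44 min; less 30 min break → 7 h 14 min
Fri: 9:43 AM–8:51 PM = 11 h 8 min; less 30 min break → 10 h 38 min
Total: 9 h 31 min + 7 h 14 min + 10 h 38 min = 27 h 23 min.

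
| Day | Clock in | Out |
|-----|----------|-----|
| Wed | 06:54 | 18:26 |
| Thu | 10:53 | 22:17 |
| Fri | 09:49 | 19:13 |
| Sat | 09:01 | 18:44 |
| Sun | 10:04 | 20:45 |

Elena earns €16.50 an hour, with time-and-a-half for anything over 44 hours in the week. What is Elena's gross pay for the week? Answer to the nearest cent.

Wed: 06:54–18:26 = 11 h 32 min
Thu: 10:53–22:17 = 11 h 24 min
Fri: 09:49–19:13 = 9 h 24 min
Sat: 09:01–18:44 = 9 h 43 min
Sun: 10:04–20:45 = 10 h 41 min
Total worked: 52 h 44 min = 3164 min.
Regular 44 h 0 min = 2640 min at €16.50/h; overtime 8 h 44 min = 524 min at €24.75/h.
Pay = (2640 × €16.50 + 524 × €24.75) ÷ 60 = €942.15.

€942.15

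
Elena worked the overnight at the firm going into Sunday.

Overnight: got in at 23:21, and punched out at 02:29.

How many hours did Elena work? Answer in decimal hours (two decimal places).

3.13 hours

Overnight: 23:21 → midnight = 0 h 39 min; midnight → 02:29 = 2 h 29 min; span 3 h 8 min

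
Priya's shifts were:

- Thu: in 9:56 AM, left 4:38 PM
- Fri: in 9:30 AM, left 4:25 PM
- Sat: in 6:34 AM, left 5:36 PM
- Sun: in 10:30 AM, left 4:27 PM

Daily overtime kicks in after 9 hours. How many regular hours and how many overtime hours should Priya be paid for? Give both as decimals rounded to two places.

Regular 28.57 hours, overtime 2.03 hours

Thu: 9:56 AM–4:38 PM = 6 h 42 min
Fri: 9:30 AM–4:25 PM = 6 h 55 min
Sat: 6:34 AM–5:36 PM = 11 h 2 min
Sun: 10:30 AM–4:27 PM = 5 h 57 min
Thu reg 6 h 42 min / OT 0 h 0 min; Fri reg 6 h 55 min / OT 0 h 0 min; Sat reg 9 h 0 min / OT 2 h 2 min; Sun reg 5 h 57 min / OT 0 h 0 min.
Totals: regular 28 h 34 min, overtime 2 h 2 min.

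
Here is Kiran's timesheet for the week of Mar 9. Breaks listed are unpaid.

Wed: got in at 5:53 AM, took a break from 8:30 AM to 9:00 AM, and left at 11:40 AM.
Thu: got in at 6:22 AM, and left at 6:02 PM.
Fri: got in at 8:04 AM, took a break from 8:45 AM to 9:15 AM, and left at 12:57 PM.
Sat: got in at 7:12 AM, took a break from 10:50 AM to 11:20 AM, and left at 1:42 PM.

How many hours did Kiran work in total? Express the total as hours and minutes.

Wed: 5:53 AM–11:40 AM = 5 h 47 min; less 30 min break → 5 h 17 min
Thu: 6:22 AM–6:02 PM = 11 h 40 min
Fri: 8:04 AM–12:57 PM = 4 h 53 min; less 30 min break → 4 h 23 min
Sat: 7:12 AM–1:42 PM = 6 h 30 min; less 30 min break → 6 h 0 min
Total: 5 h 17 min + 11 h 40 min + 4 h 23 min + 6 h 0 min = 27 h 20 min.

27 h 20 min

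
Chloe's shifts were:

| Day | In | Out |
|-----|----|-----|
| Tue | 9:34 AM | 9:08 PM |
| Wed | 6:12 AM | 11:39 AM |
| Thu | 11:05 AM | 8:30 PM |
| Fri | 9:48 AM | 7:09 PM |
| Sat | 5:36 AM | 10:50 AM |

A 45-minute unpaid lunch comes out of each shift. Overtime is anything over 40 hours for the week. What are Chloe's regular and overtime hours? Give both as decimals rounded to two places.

Regular 37.27 hours, overtime 0.00 hours

Tue: 9:34 AM–9:08 PM = 11 h 34 min; less 45 min break → 10 h 49 min
Wed: 6:12 AM–11:39 AM = 5 h 27 min; less 45 min break → 4 h 42 min
Thu: 11:05 AM–8:30 PM = 9 h 25 min; less 45 min break → 8 h 40 min
Fri: 9:48 AM–7:09 PM = 9 h 21 min; less 45 min break → 8 h 36 min
Sat: 5:36 AM–10:50 AM = 5 h 14 min; less 45 min break → 4 h 29 min
Total worked: 37 h 16 min = 37.27 h.
Threshold 40 h → overtime 0 h 0 min, regular 37 h 16 min.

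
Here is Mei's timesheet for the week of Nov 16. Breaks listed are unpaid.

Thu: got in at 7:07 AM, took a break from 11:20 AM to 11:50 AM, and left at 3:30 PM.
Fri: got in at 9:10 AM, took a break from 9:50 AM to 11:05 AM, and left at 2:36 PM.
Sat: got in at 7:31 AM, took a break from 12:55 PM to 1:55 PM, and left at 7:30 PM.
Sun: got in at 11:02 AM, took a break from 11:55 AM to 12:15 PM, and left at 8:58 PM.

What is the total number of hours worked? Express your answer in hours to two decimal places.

Thu: 7:07 AM–3:30 PM = 8 h 23 min; less 30 min break → 7 h 53 min
Fri: 9:10 AM–2:36 PM = 5 h 26 min; less 75 min break → 4 h 11 min
Sat: 7:31 AM–7:30 PM = 11 h 59 min; less 60 min break → 10 h 59 min
Sun: 11:02 AM–8:58 PM = 9 h 56 min; less 20 min break → 9 h 36 min
Total: 7 h 53 min + 4 h 11 min + 10 h 59 min + 9 h 36 min = 32 h 39 min.

32.65 hours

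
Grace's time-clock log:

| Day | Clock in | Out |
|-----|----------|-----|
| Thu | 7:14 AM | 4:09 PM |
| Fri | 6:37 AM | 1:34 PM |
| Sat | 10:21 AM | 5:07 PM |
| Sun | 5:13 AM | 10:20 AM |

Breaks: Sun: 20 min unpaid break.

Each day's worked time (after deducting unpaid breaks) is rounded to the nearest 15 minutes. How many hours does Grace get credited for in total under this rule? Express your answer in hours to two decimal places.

Thu: 7:14 AM–4:09 PM = 8 h 55 min → rounds to 9 h 0 min
Fri: 6:37 AM–1:34 PM = 6 h 57 min → rounds to 7 h 0 min
Sat: 10:21 AM–5:07 PM = 6 h 46 min → rounds to 6 h 45 min
Sun: 5:13 AM–10:20 AM = 5 h 7 min − 20 min = 4 h 47 min → rounds to 4 h 45 min
Total credited: 27 h 30 min.

27.50 hours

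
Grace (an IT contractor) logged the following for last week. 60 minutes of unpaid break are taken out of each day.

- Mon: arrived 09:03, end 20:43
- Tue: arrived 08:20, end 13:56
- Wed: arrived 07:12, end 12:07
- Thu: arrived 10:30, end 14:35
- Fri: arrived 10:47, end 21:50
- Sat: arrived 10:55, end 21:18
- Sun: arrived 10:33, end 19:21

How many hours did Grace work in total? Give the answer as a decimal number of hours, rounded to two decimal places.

Mon: 09:03–20:43 = 11 h 40 min; less 60 min break → 10 h 40 min
Tue: 08:20–13:56 = 5 h 36 min; less 60 min break → 4 h 36 min
Wed: 07:12–12:07 = 4 h 55 min; less 60 min break → 3 h 55 min
Thu: 10:30–14:35 = 4 h 5 min; less 60 min break → 3 h 5 min
Fri: 10:47–21:50 = 11 h 3 min; less 60 min break → 10 h 3 min
Sat: 10:55–21:18 = 10 h 23 min; less 60 min break → 9 h 23 min
Sun: 10:33–19:21 = 8 h 48 min; less 60 min break → 7 h 48 min
Total: 10 h 40 min + 4 h 36 min + 3 h 55 min + 3 h 5 min + 10 h 3 min + 9 h 23 min + 7 h 48 min = 49 h 30 min.

49.50 hours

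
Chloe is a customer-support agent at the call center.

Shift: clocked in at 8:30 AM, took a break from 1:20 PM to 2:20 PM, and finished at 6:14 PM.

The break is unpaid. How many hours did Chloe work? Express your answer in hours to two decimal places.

8.73 hours

Shift: 8:30 AM–6:14 PM = 9 h 44 min; less 60 min break → 8 h 44 min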